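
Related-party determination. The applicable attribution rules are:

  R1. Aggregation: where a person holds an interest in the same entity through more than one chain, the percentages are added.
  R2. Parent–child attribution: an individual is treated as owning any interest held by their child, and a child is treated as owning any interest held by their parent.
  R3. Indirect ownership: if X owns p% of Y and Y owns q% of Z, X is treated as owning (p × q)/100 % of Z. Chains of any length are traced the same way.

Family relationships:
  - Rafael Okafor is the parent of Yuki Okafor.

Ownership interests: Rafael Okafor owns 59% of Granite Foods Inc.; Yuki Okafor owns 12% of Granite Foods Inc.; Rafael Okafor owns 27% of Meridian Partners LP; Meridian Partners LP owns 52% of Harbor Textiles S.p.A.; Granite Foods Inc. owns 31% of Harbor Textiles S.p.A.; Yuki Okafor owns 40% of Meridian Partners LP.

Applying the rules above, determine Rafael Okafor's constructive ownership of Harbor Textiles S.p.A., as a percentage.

By parent–child attribution (R2), Rafael Okafor is treated as also owning Yuki Okafor's interest in Granite Foods Inc, giving 59% + 12% = 71%.
By parent–child attribution (R2), Rafael Okafor is treated as also owning Yuki Okafor's interest in Meridian Partners LP, giving 27% + 40% = 67%.
Chain via Granite Foods Inc. (R3): 71% × 31% = 22.01% of Harbor Textiles S.p.A.
Chain via Meridian Partners LP (R3): 67% × 52% = 34.84% of Harbor Textiles S.p.A.
Aggregating (R1): 22.01% + 34.84% = 56.85%.

56.85%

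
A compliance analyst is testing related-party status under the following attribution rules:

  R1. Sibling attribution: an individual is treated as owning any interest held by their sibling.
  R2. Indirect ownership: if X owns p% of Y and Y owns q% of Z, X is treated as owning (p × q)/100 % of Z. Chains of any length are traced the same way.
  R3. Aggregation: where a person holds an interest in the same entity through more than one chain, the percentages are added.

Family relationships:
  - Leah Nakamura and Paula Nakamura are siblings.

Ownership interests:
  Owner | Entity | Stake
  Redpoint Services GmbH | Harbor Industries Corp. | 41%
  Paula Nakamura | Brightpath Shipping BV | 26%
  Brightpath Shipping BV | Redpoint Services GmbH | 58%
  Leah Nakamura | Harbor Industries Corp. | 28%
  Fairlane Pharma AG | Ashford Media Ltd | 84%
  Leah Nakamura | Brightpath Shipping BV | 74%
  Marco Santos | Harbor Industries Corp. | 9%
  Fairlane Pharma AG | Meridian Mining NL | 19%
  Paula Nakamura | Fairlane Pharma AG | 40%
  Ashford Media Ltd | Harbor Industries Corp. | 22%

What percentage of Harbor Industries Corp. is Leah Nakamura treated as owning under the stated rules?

59.172%

By sibling attribution (R1), Leah Nakamura is treated as also owning Paula Nakamura's interest in Brightpath Shipping BV, giving 74% + 26% = 100%.
By sibling attribution (R1), Leah Nakamura is treated as owning Paula Nakamura's 40% interest in Fairlane Pharma AG.
Chain via Brightpath Shipping BV → Redpoint Services GmbH (R2): 100% × 58% × 41% = 23.78% of Harbor Industries Corp.
Direct interest in Harbor Industries Corp: 28%.
Chain via Fairlane Pharma AG → Ashford Media Ltd (R2): 40% × 84% × 22% = 7.392% of Harbor Industries Corp.
Aggregating (R3): 23.78% + 28% + 7.392% = 59.172%.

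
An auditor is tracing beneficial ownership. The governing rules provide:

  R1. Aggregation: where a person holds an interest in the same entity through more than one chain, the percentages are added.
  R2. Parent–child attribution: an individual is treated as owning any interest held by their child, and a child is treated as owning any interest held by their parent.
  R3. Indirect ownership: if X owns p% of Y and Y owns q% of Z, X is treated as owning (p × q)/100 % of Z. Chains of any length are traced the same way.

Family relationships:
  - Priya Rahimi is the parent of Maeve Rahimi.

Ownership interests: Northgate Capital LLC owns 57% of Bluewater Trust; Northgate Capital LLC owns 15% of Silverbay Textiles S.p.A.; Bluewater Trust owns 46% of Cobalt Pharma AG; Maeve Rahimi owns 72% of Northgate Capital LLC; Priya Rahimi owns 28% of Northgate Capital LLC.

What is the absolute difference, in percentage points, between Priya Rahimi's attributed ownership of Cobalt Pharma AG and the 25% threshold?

1.22

By parent–child attribution (R2), Priya Rahimi is treated as also owning Maeve Rahimi's interest in Northgate Capital LLC, giving 28% + 72% = 100%.
Chain via Northgate Capital LLC → Bluewater Trust (R3): 100% × 57% × 46% = 26.22% of Cobalt Pharma AG.
26.22% exceeds the 25% threshold by 1.22 percentage points.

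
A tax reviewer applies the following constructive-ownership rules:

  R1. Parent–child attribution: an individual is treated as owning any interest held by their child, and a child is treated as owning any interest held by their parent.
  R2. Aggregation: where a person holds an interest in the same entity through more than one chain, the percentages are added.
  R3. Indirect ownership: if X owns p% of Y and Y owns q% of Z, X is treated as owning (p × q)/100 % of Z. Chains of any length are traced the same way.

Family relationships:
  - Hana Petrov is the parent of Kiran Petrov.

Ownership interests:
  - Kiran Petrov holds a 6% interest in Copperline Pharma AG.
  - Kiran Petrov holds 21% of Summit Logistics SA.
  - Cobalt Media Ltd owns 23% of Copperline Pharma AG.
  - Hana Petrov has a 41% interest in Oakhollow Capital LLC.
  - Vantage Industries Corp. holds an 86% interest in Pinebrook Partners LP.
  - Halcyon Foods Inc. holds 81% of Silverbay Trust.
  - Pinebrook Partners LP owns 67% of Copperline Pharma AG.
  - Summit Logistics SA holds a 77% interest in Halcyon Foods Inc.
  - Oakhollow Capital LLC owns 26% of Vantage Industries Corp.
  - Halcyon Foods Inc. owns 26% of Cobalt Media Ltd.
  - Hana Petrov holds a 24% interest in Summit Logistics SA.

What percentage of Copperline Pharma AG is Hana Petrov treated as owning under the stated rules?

By parent–child attribution (R1), Hana Petrov is treated as also owning Kiran Petrov's interest in Summit Logistics SA, giving 24% + 21% = 45%.
By parent–child attribution (R1), Hana Petrov is treated as owning Kiran Petrov's 6% interest in Copperline Pharma AG.
Chain via Oakhollow Capital LLC → Vantage Industries Corp. → Pinebrook Partners LP (R3): 41% × 26% × 86% × 67% = 6.142292% of Copperline Pharma AG.
Chain via Summit Logistics SA → Halcyon Foods Inc. → Cobalt Media Ltd (R3): 45% × 77% × 26% × 23% = 2.07207% of Copperline Pharma AG.
Direct interest in Copperline Pharma AG: 6%.
Aggregating (R2): 6.142292% + 2.07207% + 6% = 14.214362%.

14.214362%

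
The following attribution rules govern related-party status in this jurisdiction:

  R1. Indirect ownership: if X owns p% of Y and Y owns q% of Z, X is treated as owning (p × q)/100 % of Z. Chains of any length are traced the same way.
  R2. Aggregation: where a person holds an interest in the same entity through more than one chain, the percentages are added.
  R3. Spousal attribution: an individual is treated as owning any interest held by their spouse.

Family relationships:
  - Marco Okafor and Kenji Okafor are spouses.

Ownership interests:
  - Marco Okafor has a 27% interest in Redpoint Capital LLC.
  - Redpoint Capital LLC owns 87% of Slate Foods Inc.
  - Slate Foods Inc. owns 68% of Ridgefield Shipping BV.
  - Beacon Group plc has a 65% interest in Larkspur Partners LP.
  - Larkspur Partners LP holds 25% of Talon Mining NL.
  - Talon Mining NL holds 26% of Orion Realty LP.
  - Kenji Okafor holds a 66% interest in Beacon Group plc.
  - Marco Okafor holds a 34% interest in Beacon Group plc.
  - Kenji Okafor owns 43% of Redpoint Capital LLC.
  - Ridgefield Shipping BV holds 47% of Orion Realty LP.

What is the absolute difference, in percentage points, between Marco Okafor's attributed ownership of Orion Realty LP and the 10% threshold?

13.68864

By spousal attribution (R3), Marco Okafor is treated as also owning Kenji Okafor's interest in Redpoint Capital LLC, giving 27% + 43% = 70%.
By spousal attribution (R3), Marco Okafor is treated as also owning Kenji Okafor's interest in Beacon Group plc, giving 34% + 66% = 100%.
Chain via Redpoint Capital LLC → Slate Foods Inc. → Ridgefield Shipping BV (R1): 70% × 87% × 68% × 47% = 19.46364% of Orion Realty LP.
Chain via Beacon Group plc → Larkspur Partners LP → Talon Mining NL (R1): 100% × 65% × 25% × 26% = 4.225% of Orion Realty LP.
Aggregating (R2): 19.46364% + 4.225% = 23.68864%.
23.68864% exceeds the 10% threshold by 13.68864 percentage points.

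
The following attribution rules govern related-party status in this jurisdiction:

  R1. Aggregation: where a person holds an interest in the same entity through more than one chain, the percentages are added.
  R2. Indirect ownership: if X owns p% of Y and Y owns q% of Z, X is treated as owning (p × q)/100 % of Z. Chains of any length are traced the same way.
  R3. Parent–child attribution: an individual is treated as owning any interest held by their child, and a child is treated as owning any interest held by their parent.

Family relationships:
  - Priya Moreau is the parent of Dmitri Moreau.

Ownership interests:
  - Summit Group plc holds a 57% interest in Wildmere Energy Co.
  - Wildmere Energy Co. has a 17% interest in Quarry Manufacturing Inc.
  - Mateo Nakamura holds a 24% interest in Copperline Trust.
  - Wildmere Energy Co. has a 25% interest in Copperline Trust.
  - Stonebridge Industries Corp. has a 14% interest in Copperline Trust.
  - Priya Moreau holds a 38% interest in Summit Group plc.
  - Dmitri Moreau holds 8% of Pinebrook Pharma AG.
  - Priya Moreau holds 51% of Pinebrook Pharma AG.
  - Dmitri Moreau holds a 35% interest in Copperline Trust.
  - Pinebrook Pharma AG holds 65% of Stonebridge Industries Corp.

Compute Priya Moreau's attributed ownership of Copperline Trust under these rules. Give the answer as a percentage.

45.784%

By parent–child attribution (R3), Priya Moreau is treated as also owning Dmitri Moreau's interest in Pinebrook Pharma AG, giving 51% + 8% = 59%.
By parent–child attribution (R3), Priya Moreau is treated as owning Dmitri Moreau's 35% interest in Copperline Trust.
Chain via Pinebrook Pharma AG → Stonebridge Industries Corp. (R2): 59% × 65% × 14% = 5.369% of Copperline Trust.
Chain via Summit Group plc → Wildmere Energy Co. (R2): 38% × 57% × 25% = 5.415% of Copperline Trust.
Direct interest in Copperline Trust: 35%.
Aggregating (R1): 5.369% + 5.415% + 35% = 45.784%.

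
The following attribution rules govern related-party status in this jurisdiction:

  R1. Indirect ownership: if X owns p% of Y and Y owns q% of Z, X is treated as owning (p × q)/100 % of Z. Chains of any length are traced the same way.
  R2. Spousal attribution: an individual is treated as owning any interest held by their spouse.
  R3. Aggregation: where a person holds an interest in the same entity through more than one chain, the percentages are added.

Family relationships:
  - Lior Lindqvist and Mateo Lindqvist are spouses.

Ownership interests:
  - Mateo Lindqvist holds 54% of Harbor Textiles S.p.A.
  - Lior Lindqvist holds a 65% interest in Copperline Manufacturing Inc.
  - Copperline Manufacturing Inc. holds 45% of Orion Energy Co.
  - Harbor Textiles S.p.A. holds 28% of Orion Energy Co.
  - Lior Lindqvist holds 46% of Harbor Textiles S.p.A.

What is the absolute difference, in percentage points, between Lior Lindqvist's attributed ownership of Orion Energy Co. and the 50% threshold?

By spousal attribution (R2), Lior Lindqvist is treated as also owning Mateo Lindqvist's interest in Harbor Textiles S.p.A, giving 46% + 54% = 100%.
Chain via Harbor Textiles S.p.A. (R1): 100% × 28% = 28% of Orion Energy Co.
Chain via Copperline Manufacturing Inc. (R1): 65% × 45% = 29.25% of Orion Energy Co.
Aggregating (R3): 28% + 29.25% = 57.25%.
57.25% exceeds the 50% threshold by 7.25 percentage points.

7.25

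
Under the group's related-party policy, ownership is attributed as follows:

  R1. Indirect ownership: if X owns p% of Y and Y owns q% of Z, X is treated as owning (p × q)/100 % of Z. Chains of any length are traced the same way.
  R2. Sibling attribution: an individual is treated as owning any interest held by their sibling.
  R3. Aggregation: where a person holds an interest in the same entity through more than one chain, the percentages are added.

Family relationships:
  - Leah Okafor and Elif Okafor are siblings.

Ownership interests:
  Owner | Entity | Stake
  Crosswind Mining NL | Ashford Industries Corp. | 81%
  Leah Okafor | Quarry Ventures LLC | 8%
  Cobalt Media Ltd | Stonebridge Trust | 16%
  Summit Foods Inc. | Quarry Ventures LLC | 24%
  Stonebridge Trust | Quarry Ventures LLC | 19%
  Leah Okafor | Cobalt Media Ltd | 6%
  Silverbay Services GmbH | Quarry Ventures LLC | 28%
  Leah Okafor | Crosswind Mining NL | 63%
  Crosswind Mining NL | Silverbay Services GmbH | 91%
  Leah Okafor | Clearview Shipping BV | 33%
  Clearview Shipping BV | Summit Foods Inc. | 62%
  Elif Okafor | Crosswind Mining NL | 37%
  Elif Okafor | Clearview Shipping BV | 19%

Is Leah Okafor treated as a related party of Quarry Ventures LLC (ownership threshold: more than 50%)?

No

By sibling attribution (R2), Leah Okafor is treated as also owning Elif Okafor's interest in Crosswind Mining NL, giving 63% + 37% = 100%.
By sibling attribution (R2), Leah Okafor is treated as also owning Elif Okafor's interest in Clearview Shipping BV, giving 33% + 19% = 52%.
Chain via Cobalt Media Ltd → Stonebridge Trust (R1): 6% × 16% × 19% = 0.1824% of Quarry Ventures LLC.
Chain via Crosswind Mining NL → Silverbay Services GmbH (R1): 100% × 91% × 28% = 25.48% of Quarry Ventures LLC.
Chain via Clearview Shipping BV → Summit Foods Inc. (R1): 52% × 62% × 24% = 7.7376% of Quarry Ventures LLC.
Direct interest in Quarry Ventures LLC: 8%.
Aggregating (R3): 0.1824% + 25.48% + 7.7376% + 8% = 41.4%.
41.4% does not exceed the 50% threshold, so Leah is not a related party to Quarry Ventures LLC.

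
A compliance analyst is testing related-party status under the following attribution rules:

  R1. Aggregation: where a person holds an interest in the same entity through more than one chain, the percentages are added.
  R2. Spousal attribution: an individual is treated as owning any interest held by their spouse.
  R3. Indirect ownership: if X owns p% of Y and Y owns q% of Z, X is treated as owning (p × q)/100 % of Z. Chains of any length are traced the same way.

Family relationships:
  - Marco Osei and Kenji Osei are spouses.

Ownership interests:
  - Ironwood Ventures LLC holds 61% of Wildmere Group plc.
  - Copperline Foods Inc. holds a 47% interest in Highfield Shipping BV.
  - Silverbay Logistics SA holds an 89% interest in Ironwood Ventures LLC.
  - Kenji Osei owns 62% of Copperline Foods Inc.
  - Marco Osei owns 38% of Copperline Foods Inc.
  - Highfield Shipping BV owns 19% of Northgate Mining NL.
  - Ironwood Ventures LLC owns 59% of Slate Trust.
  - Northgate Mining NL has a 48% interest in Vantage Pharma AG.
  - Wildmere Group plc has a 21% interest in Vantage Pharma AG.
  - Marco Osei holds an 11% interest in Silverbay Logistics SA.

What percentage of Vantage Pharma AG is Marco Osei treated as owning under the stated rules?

By spousal attribution (R2), Marco Osei is treated as also owning Kenji Osei's interest in Copperline Foods Inc, giving 38% + 62% = 100%.
Chain via Copperline Foods Inc. → Highfield Shipping BV → Northgate Mining NL (R3): 100% × 47% × 19% × 48% = 4.2864% of Vantage Pharma AG.
Chain via Silverbay Logistics SA → Ironwood Ventures LLC → Wildmere Group plc (R3): 11% × 89% × 61% × 21% = 1.254099% of Vantage Pharma AG.
Aggregating (R1): 4.2864% + 1.254099% = 5.540499%.

5.540499%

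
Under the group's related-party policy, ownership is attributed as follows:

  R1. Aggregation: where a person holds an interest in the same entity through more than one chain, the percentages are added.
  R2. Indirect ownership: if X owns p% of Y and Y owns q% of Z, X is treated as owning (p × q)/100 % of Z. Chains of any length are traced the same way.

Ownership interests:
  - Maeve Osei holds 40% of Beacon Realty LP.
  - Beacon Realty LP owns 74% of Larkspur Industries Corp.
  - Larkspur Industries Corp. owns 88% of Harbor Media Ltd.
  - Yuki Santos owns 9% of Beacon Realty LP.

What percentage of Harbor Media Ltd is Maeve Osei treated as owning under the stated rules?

26.048%

Chain via Beacon Realty LP → Larkspur Industries Corp. (R2): 40% × 74% × 88% = 26.048% of Harbor Media Ltd.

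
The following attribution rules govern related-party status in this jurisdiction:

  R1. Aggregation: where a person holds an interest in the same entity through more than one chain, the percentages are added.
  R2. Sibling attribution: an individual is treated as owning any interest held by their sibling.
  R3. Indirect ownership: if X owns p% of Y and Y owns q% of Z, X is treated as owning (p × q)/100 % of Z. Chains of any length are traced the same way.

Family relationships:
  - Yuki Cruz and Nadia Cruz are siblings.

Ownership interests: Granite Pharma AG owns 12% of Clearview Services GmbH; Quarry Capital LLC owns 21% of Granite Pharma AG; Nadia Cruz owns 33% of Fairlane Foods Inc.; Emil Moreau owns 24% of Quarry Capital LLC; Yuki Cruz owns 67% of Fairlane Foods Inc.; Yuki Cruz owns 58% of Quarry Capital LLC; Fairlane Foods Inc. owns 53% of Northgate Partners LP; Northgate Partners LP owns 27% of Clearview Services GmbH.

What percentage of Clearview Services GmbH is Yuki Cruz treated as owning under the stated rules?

By sibling attribution (R2), Yuki Cruz is treated as also owning Nadia Cruz's interest in Fairlane Foods Inc, giving 67% + 33% = 100%.
Chain via Quarry Capital LLC → Granite Pharma AG (R3): 58% × 21% × 12% = 1.4616% of Clearview Services GmbH.
Chain via Fairlane Foods Inc. → Northgate Partners LP (R3): 100% × 53% × 27% = 14.31% of Clearview Services GmbH.
Aggregating (R1): 1.4616% + 14.31% = 15.7716%.

15.7716%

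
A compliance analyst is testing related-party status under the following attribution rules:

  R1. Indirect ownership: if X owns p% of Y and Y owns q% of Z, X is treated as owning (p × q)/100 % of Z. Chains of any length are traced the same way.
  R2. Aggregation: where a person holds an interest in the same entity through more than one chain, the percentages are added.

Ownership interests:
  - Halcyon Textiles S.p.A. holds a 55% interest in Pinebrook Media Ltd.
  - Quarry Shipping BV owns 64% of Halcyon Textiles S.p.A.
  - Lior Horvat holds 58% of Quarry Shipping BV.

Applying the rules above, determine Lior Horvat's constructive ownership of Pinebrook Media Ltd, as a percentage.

Chain via Quarry Shipping BV → Halcyon Textiles S.p.A. (R1): 58% × 64% × 55% = 20.416% of Pinebrook Media Ltd.

20.416%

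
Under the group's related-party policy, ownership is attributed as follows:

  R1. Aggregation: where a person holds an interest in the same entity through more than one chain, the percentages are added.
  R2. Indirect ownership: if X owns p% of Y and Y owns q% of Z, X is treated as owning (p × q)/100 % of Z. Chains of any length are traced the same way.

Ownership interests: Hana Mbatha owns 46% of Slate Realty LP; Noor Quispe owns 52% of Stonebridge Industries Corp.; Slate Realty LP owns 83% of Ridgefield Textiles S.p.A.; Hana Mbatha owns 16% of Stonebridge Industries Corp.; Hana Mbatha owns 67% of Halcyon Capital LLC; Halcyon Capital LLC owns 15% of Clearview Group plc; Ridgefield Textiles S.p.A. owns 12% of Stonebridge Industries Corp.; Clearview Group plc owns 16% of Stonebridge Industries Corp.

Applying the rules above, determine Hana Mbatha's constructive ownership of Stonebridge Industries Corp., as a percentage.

22.1896%

Chain via Slate Realty LP → Ridgefield Textiles S.p.A. (R2): 46% × 83% × 12% = 4.5816% of Stonebridge Industries Corp.
Chain via Halcyon Capital LLC → Clearview Group plc (R2): 67% × 15% × 16% = 1.608% of Stonebridge Industries Corp.
Direct interest in Stonebridge Industries Corp: 16%.
Aggregating (R1): 4.5816% + 1.608% + 16% = 22.1896%.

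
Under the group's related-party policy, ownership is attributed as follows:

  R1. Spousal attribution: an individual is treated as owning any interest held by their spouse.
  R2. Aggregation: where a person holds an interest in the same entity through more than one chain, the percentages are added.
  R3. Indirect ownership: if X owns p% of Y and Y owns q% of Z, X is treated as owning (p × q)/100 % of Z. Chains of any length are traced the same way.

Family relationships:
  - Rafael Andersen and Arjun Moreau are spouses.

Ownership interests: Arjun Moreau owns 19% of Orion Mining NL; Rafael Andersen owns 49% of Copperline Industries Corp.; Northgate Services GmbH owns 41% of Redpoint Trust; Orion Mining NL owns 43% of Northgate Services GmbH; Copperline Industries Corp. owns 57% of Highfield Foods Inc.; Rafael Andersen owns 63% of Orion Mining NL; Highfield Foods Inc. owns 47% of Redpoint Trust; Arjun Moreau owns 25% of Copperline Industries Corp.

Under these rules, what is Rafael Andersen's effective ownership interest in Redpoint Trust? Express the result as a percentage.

By spousal attribution (R1), Rafael Andersen is treated as also owning Arjun Moreau's interest in Orion Mining NL, giving 63% + 19% = 82%.
By spousal attribution (R1), Rafael Andersen is treated as also owning Arjun Moreau's interest in Copperline Industries Corp, giving 49% + 25% = 74%.
Chain via Orion Mining NL → Northgate Services GmbH (R3): 82% × 43% × 41% = 14.4566% of Redpoint Trust.
Chain via Copperline Industries Corp. → Highfield Foods Inc. (R3): 74% × 57% × 47% = 19.8246% of Redpoint Trust.
Aggregating (R2): 14.4566% + 19.8246% = 34.2812%.

34.2812%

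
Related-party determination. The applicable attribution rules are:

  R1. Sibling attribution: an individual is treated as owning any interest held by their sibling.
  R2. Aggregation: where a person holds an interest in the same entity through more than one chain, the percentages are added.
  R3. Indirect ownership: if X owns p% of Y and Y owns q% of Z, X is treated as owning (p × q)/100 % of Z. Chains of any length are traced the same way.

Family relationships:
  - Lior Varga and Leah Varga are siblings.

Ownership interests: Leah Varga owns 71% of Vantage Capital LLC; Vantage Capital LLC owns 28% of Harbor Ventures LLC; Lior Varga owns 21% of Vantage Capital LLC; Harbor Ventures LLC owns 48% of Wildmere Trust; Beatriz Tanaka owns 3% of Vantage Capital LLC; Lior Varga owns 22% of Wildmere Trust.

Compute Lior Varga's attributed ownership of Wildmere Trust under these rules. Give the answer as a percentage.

By sibling attribution (R1), Lior Varga is treated as also owning Leah Varga's interest in Vantage Capital LLC, giving 21% + 71% = 92%.
Chain via Vantage Capital LLC → Harbor Ventures LLC (R3): 92% × 28% × 48% = 12.3648% of Wildmere Trust.
Direct interest in Wildmere Trust: 22%.
Aggregating (R2): 12.3648% + 22% = 34.3648%.

34.3648%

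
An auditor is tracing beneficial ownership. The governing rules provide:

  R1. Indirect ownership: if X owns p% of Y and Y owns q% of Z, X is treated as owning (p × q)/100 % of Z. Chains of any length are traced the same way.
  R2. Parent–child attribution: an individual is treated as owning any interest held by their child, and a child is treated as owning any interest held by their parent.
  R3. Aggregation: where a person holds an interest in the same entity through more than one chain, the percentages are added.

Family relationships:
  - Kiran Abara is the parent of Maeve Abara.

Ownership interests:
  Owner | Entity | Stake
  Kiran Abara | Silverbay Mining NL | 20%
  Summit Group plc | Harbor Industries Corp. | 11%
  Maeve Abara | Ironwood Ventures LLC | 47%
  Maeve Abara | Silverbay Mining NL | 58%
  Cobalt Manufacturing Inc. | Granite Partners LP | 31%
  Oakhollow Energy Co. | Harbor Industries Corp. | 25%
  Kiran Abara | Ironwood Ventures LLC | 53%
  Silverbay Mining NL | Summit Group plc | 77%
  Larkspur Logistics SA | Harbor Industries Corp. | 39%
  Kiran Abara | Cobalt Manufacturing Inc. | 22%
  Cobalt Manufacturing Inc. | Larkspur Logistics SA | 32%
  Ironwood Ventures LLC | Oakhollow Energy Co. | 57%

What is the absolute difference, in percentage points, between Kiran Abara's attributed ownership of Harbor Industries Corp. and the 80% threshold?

56.3978

By parent–child attribution (R2), Kiran Abara is treated as also owning Maeve Abara's interest in Ironwood Ventures LLC, giving 53% + 47% = 100%.
By parent–child attribution (R2), Kiran Abara is treated as also owning Maeve Abara's interest in Silverbay Mining NL, giving 20% + 58% = 78%.
Chain via Cobalt Manufacturing Inc. → Larkspur Logistics SA (R1): 22% × 32% × 39% = 2.7456% of Harbor Industries Corp.
Chain via Ironwood Ventures LLC → Oakhollow Energy Co. (R1): 100% × 57% × 25% = 14.25% of Harbor Industries Corp.
Chain via Silverbay Mining NL → Summit Group plc (R1): 78% × 77% × 11% = 6.6066% of Harbor Industries Corp.
Aggregating (R3): 2.7456% + 14.25% + 6.6066% = 23.6022%.
23.6022% falls short of the 80% threshold by 56.3978 percentage points.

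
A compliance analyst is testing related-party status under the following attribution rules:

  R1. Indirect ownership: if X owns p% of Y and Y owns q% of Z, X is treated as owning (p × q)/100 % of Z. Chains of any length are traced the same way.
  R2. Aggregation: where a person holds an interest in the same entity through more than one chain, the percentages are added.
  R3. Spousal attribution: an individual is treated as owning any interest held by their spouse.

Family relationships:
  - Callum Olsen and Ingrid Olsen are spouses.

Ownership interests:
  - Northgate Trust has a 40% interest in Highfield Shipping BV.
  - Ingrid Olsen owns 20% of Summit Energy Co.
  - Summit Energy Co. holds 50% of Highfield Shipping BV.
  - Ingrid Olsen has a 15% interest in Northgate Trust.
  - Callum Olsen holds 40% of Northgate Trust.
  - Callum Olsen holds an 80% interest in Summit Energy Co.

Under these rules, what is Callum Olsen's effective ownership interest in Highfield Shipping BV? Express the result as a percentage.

By spousal attribution (R3), Callum Olsen is treated as also owning Ingrid Olsen's interest in Northgate Trust, giving 40% + 15% = 55%.
By spousal attribution (R3), Callum Olsen is treated as also owning Ingrid Olsen's interest in Summit Energy Co, giving 80% + 20% = 100%.
Chain via Northgate Trust (R1): 55% × 40% = 22% of Highfield Shipping BV.
Chain via Summit Energy Co. (R1): 100% × 50% = 50% of Highfield Shipping BV.
Aggregating (R2): 22% + 50% = 72%.

72%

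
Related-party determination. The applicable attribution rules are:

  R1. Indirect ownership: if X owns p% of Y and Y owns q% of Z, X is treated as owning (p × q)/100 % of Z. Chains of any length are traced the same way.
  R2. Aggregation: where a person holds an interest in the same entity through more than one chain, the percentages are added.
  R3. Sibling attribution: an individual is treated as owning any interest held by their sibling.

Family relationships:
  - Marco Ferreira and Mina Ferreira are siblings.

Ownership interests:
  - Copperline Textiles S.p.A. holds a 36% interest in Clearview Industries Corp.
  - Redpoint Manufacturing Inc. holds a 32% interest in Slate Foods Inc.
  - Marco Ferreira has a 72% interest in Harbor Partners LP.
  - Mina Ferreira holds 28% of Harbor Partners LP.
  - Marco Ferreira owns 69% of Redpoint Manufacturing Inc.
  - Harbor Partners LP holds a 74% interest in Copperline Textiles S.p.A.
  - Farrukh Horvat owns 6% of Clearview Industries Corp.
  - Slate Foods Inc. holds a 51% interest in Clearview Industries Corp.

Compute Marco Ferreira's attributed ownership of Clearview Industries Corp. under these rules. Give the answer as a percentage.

37.9008%

By sibling attribution (R3), Marco Ferreira is treated as also owning Mina Ferreira's interest in Harbor Partners LP, giving 72% + 28% = 100%.
Chain via Harbor Partners LP → Copperline Textiles S.p.A. (R1): 100% × 74% × 36% = 26.64% of Clearview Industries Corp.
Chain via Redpoint Manufacturing Inc. → Slate Foods Inc. (R1): 69% × 32% × 51% = 11.2608% of Clearview Industries Corp.
Aggregating (R2): 26.64% + 11.2608% = 37.9008%.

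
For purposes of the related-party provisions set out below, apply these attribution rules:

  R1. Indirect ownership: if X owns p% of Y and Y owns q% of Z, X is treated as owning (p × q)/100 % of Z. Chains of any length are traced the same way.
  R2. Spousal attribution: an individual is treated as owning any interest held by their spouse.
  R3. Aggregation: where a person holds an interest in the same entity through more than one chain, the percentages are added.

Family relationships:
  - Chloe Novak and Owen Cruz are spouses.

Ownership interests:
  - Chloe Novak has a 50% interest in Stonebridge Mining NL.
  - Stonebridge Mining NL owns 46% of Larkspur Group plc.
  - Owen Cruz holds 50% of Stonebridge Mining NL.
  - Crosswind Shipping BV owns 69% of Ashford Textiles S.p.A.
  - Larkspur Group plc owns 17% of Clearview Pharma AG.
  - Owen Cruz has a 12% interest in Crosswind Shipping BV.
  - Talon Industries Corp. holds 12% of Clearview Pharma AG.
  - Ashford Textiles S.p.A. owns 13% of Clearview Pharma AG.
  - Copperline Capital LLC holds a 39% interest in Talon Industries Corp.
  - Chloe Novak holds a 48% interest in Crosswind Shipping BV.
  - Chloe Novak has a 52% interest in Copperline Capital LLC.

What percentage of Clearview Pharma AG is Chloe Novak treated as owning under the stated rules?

15.6356%

By spousal attribution (R2), Chloe Novak is treated as also owning Owen Cruz's interest in Crosswind Shipping BV, giving 48% + 12% = 60%.
By spousal attribution (R2), Chloe Novak is treated as also owning Owen Cruz's interest in Stonebridge Mining NL, giving 50% + 50% = 100%.
Chain via Copperline Capital LLC → Talon Industries Corp. (R1): 52% × 39% × 12% = 2.4336% of Clearview Pharma AG.
Chain via Crosswind Shipping BV → Ashford Textiles S.p.A. (R1): 60% × 69% × 13% = 5.382% of Clearview Pharma AG.
Chain via Stonebridge Mining NL → Larkspur Group plc (R1): 100% × 46% × 17% = 7.82% of Clearview Pharma AG.
Aggregating (R3): 2.4336% + 5.382% + 7.82% = 15.6356%.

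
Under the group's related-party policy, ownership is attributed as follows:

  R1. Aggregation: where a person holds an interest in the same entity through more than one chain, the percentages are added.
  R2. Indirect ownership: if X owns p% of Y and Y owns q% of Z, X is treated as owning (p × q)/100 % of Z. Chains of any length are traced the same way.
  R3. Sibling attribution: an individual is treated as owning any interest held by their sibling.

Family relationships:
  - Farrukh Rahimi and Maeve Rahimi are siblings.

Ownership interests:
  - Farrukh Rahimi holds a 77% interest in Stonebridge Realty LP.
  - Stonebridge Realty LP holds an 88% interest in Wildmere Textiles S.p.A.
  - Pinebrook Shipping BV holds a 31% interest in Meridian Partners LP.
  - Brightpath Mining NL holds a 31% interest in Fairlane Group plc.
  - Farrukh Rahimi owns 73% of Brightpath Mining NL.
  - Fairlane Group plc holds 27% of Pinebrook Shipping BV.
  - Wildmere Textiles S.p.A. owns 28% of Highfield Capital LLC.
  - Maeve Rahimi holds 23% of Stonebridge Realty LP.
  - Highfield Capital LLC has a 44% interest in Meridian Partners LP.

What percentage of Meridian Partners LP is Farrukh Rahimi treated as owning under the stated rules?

By sibling attribution (R3), Farrukh Rahimi is treated as also owning Maeve Rahimi's interest in Stonebridge Realty LP, giving 77% + 23% = 100%.
Chain via Brightpath Mining NL → Fairlane Group plc → Pinebrook Shipping BV (R2): 73% × 31% × 27% × 31% = 1.894131% of Meridian Partners LP.
Chain via Stonebridge Realty LP → Wildmere Textiles S.p.A. → Highfield Capital LLC (R2): 100% × 88% × 28% × 44% = 10.8416% of Meridian Partners LP.
Aggregating (R1): 1.894131% + 10.8416% = 12.735731%.

12.735731%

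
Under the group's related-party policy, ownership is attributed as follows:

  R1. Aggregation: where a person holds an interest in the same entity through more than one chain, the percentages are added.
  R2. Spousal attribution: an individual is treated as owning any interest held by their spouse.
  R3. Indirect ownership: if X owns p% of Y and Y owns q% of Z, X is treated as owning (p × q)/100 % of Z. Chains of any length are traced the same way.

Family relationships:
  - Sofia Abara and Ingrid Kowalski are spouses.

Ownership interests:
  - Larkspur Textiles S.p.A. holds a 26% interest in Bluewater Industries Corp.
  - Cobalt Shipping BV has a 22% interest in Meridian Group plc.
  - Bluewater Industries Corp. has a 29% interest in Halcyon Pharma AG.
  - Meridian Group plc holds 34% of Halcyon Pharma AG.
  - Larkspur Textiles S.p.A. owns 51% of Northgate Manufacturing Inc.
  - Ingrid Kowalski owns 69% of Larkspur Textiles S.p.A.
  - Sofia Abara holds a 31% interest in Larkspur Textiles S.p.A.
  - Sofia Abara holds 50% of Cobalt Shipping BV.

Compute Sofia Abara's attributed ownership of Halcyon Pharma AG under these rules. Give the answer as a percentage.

By spousal attribution (R2), Sofia Abara is treated as also owning Ingrid Kowalski's interest in Larkspur Textiles S.p.A, giving 31% + 69% = 100%.
Chain via Cobalt Shipping BV → Meridian Group plc (R3): 50% × 22% × 34% = 3.74% of Halcyon Pharma AG.
Chain via Larkspur Textiles S.p.A. → Bluewater Industries Corp. (R3): 100% × 26% × 29% = 7.54% of Halcyon Pharma AG.
Aggregating (R1): 3.74% + 7.54% = 11.28%.

11.28%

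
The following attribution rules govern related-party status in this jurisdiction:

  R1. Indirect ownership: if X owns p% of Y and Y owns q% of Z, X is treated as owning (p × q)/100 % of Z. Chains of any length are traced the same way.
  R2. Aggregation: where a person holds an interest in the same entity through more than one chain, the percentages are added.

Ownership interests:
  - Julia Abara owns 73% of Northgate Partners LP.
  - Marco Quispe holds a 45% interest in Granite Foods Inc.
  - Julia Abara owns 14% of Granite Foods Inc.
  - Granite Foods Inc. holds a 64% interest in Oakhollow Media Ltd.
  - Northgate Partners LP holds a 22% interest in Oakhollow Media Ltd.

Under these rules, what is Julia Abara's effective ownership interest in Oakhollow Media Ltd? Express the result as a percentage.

25.02%

Chain via Granite Foods Inc. (R1): 14% × 64% = 8.96% of Oakhollow Media Ltd.
Chain via Northgate Partners LP (R1): 73% × 22% = 16.06% of Oakhollow Media Ltd.
Aggregating (R2): 8.96% + 16.06% = 25.02%.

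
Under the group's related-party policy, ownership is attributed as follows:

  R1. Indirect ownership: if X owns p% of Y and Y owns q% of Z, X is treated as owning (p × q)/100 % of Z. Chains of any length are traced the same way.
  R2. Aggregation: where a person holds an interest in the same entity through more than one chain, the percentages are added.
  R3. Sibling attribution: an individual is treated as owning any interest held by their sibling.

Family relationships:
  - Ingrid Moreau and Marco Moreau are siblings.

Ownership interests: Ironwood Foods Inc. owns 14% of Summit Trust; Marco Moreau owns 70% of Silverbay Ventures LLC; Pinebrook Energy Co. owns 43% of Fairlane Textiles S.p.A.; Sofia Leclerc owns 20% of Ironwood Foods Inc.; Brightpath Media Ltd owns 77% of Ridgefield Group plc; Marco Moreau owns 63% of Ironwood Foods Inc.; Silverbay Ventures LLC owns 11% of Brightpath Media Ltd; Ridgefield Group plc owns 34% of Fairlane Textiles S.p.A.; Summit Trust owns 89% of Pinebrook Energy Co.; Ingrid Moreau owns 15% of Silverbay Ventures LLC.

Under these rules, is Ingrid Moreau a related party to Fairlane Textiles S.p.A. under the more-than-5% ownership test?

By sibling attribution (R3), Ingrid Moreau is treated as also owning Marco Moreau's interest in Silverbay Ventures LLC, giving 15% + 70% = 85%.
By sibling attribution (R3), Ingrid Moreau is treated as owning Marco Moreau's 63% interest in Ironwood Foods Inc.
Chain via Silverbay Ventures LLC → Brightpath Media Ltd → Ridgefield Group plc (R1): 85% × 11% × 77% × 34% = 2.44783% of Fairlane Textiles S.p.A.
Chain via Ironwood Foods Inc. → Summit Trust → Pinebrook Energy Co. (R1): 63% × 14% × 89% × 43% = 3.375414% of Fairlane Textiles S.p.A.
Aggregating (R2): 2.44783% + 3.375414% = 5.823244%.
5.823244% exceeds the 5% threshold, so Ingrid is a related party to Fairlane Textiles S.p.A.

Yes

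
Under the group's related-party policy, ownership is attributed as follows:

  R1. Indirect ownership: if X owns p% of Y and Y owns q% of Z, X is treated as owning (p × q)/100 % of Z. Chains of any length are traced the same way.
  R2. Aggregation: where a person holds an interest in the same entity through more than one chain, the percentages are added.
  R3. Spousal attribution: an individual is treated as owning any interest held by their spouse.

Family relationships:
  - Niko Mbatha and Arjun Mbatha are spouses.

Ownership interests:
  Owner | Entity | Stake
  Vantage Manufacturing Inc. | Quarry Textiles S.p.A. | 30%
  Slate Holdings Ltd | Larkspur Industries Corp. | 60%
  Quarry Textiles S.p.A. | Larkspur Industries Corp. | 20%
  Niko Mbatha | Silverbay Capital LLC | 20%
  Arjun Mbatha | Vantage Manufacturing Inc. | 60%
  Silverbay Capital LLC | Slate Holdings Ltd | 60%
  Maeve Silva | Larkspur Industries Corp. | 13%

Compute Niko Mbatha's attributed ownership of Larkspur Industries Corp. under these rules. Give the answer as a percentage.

10.8%

By spousal attribution (R3), Niko Mbatha is treated as owning Arjun Mbatha's 60% interest in Vantage Manufacturing Inc.
Chain via Silverbay Capital LLC → Slate Holdings Ltd (R1): 20% × 60% × 60% = 7.2% of Larkspur Industries Corp.
Chain via Vantage Manufacturing Inc. → Quarry Textiles S.p.A. (R1): 60% × 30% × 20% = 3.6% of Larkspur Industries Corp.
Aggregating (R2): 7.2% + 3.6% = 10.8%.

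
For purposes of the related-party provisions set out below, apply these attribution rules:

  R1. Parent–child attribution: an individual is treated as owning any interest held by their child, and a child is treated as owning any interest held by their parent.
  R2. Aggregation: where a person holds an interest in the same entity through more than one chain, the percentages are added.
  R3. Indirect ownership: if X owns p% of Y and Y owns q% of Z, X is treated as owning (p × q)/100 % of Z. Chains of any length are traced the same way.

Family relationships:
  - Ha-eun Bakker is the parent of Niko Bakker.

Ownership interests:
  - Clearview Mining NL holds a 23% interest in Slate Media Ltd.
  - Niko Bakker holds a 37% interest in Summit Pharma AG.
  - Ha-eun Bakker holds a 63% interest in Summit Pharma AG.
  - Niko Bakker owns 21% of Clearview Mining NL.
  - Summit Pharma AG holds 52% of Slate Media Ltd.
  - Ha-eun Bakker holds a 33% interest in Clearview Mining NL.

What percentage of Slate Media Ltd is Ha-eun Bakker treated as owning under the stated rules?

64.42%

By parent–child attribution (R1), Ha-eun Bakker is treated as also owning Niko Bakker's interest in Summit Pharma AG, giving 63% + 37% = 100%.
By parent–child attribution (R1), Ha-eun Bakker is treated as also owning Niko Bakker's interest in Clearview Mining NL, giving 33% + 21% = 54%.
Chain via Summit Pharma AG (R3): 100% × 52% = 52% of Slate Media Ltd.
Chain via Clearview Mining NL (R3): 54% × 23% = 12.42% of Slate Media Ltd.
Aggregating (R2): 52% + 12.42% = 64.42%.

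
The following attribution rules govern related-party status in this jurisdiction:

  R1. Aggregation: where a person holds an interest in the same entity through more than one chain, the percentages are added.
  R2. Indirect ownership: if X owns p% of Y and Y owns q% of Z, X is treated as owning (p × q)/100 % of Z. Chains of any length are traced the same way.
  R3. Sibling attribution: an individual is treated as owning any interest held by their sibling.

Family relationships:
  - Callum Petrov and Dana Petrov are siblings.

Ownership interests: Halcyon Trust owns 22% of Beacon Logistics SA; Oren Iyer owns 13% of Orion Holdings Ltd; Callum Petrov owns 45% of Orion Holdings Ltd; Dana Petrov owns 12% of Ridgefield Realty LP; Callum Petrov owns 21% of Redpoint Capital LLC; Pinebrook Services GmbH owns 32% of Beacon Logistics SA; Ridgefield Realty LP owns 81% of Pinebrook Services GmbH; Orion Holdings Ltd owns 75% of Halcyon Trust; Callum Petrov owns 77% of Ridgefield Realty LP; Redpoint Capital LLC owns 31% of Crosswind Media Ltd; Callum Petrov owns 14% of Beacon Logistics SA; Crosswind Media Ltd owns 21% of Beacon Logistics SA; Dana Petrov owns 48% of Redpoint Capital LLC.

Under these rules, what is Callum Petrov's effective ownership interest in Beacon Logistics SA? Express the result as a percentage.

By sibling attribution (R3), Callum Petrov is treated as also owning Dana Petrov's interest in Ridgefield Realty LP, giving 77% + 12% = 89%.
By sibling attribution (R3), Callum Petrov is treated as also owning Dana Petrov's interest in Redpoint Capital LLC, giving 21% + 48% = 69%.
Chain via Orion Holdings Ltd → Halcyon Trust (R2): 45% × 75% × 22% = 7.425% of Beacon Logistics SA.
Chain via Ridgefield Realty LP → Pinebrook Services GmbH (R2): 89% × 81% × 32% = 23.0688% of Beacon Logistics SA.
Chain via Redpoint Capital LLC → Crosswind Media Ltd (R2): 69% × 31% × 21% = 4.4919% of Beacon Logistics SA.
Direct interest in Beacon Logistics SA: 14%.
Aggregating (R1): 7.425% + 23.0688% + 4.4919% + 14% = 48.9857%.

48.9857%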